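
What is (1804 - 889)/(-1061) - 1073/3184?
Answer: -4051813/3378224 ≈ -1.1994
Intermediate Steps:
(1804 - 889)/(-1061) - 1073/3184 = 915*(-1/1061) - 1073*1/3184 = -915/1061 - 1073/3184 = -4051813/3378224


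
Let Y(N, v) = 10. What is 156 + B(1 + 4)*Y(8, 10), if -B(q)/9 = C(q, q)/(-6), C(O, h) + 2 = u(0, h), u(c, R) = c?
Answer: 126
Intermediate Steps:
C(O, h) = -2 (C(O, h) = -2 + 0 = -2)
B(q) = -3 (B(q) = -(-18)/(-6) = -(-18)*(-1)/6 = -9*⅓ = -3)
156 + B(1 + 4)*Y(8, 10) = 156 - 3*10 = 156 - 30 = 126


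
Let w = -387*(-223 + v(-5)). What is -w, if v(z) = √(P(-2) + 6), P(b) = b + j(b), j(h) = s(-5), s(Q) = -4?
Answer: -86301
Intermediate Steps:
j(h) = -4
P(b) = -4 + b (P(b) = b - 4 = -4 + b)
v(z) = 0 (v(z) = √((-4 - 2) + 6) = √(-6 + 6) = √0 = 0)
w = 86301 (w = -387*(-223 + 0) = -387*(-223) = 86301)
-w = -1*86301 = -86301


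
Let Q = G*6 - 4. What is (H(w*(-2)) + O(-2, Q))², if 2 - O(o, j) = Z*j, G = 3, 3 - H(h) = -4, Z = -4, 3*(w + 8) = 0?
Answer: 4225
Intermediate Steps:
w = -8 (w = -8 + (⅓)*0 = -8 + 0 = -8)
H(h) = 7 (H(h) = 3 - 1*(-4) = 3 + 4 = 7)
Q = 14 (Q = 3*6 - 4 = 18 - 4 = 14)
O(o, j) = 2 + 4*j (O(o, j) = 2 - (-4)*j = 2 + 4*j)
(H(w*(-2)) + O(-2, Q))² = (7 + (2 + 4*14))² = (7 + (2 + 56))² = (7 + 58)² = 65² = 4225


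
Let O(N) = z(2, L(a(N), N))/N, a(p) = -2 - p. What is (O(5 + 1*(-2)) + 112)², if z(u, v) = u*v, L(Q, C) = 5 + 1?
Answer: 13456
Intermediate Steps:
L(Q, C) = 6
O(N) = 12/N (O(N) = (2*6)/N = 12/N)
(O(5 + 1*(-2)) + 112)² = (12/(5 + 1*(-2)) + 112)² = (12/(5 - 2) + 112)² = (12/3 + 112)² = (12*(⅓) + 112)² = (4 + 112)² = 116² = 13456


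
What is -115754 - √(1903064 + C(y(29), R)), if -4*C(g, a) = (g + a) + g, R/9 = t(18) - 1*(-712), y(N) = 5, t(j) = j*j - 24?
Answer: -115754 - √7603138/2 ≈ -1.1713e+5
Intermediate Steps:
t(j) = -24 + j² (t(j) = j² - 24 = -24 + j²)
R = 9108 (R = 9*((-24 + 18²) - 1*(-712)) = 9*((-24 + 324) + 712) = 9*(300 + 712) = 9*1012 = 9108)
C(g, a) = -g/2 - a/4 (C(g, a) = -((g + a) + g)/4 = -((a + g) + g)/4 = -(a + 2*g)/4 = -g/2 - a/4)
-115754 - √(1903064 + C(y(29), R)) = -115754 - √(1903064 + (-½*5 - ¼*9108)) = -115754 - √(1903064 + (-5/2 - 2277)) = -115754 - √(1903064 - 4559/2) = -115754 - √(3801569/2) = -115754 - √7603138/2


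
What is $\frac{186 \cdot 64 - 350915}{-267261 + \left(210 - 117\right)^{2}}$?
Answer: $\frac{339011}{258612} \approx 1.3109$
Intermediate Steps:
$\frac{186 \cdot 64 - 350915}{-267261 + \left(210 - 117\right)^{2}} = \frac{11904 - 350915}{-267261 + 93^{2}} = - \frac{339011}{-267261 + 8649} = - \frac{339011}{-258612} = \left(-339011\right) \left(- \frac{1}{258612}\right) = \frac{339011}{258612}$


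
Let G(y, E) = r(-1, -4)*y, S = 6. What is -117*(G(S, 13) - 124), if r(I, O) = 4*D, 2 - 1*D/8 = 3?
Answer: 36972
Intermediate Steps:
D = -8 (D = 16 - 8*3 = 16 - 24 = -8)
r(I, O) = -32 (r(I, O) = 4*(-8) = -32)
G(y, E) = -32*y
-117*(G(S, 13) - 124) = -117*(-32*6 - 124) = -117*(-192 - 124) = -117*(-316) = 36972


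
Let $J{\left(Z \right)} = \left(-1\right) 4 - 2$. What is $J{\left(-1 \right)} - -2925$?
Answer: $2919$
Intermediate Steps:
$J{\left(Z \right)} = -6$ ($J{\left(Z \right)} = -4 - 2 = -6$)
$J{\left(-1 \right)} - -2925 = -6 - -2925 = -6 + 2925 = 2919$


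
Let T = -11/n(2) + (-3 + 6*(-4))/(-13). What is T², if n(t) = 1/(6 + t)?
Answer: 1247689/169 ≈ 7382.8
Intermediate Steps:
T = -1117/13 (T = -11/(1/(6 + 2)) + (-3 + 6*(-4))/(-13) = -11/(1/8) + (-3 - 24)*(-1/13) = -11/⅛ - 27*(-1/13) = -11*8 + 27/13 = -88 + 27/13 = -1117/13 ≈ -85.923)
T² = (-1117/13)² = 1247689/169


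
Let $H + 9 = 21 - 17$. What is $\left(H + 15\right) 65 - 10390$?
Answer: $-9740$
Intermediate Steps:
$H = -5$ ($H = -9 + \left(21 - 17\right) = -9 + 4 = -5$)
$\left(H + 15\right) 65 - 10390 = \left(-5 + 15\right) 65 - 10390 = 10 \cdot 65 - 10390 = 650 - 10390 = -9740$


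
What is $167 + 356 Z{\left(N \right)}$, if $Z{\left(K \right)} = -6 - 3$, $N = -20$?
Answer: $-3037$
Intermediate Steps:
$Z{\left(K \right)} = -9$
$167 + 356 Z{\left(N \right)} = 167 + 356 \left(-9\right) = 167 - 3204 = -3037$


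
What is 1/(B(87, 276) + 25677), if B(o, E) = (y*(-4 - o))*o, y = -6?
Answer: 1/73179 ≈ 1.3665e-5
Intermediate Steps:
B(o, E) = o*(24 + 6*o) (B(o, E) = (-6*(-4 - o))*o = (24 + 6*o)*o = o*(24 + 6*o))
1/(B(87, 276) + 25677) = 1/(6*87*(4 + 87) + 25677) = 1/(6*87*91 + 25677) = 1/(47502 + 25677) = 1/73179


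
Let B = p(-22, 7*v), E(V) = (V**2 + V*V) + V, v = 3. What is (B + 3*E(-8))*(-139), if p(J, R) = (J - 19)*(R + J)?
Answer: -55739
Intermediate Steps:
p(J, R) = (-19 + J)*(J + R)
E(V) = V + 2*V**2 (E(V) = (V**2 + V**2) + V = 2*V**2 + V = V + 2*V**2)
B = 41 (B = (-22)**2 - 19*(-22) - 133*3 - 154*3 = 484 + 418 - 19*21 - 22*21 = 484 + 418 - 399 - 462 = 41)
(B + 3*E(-8))*(-139) = (41 + 3*(-8*(1 + 2*(-8))))*(-139) = (41 + 3*(-8*(1 - 16)))*(-139) = (41 + 3*(-8*(-15)))*(-139) = (41 + 3*120)*(-139) = (41 + 360)*(-139) = 401*(-139) = -55739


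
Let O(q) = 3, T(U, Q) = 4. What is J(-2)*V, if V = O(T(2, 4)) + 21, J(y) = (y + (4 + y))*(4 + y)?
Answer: 0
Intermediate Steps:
J(y) = (4 + y)*(4 + 2*y) (J(y) = (4 + 2*y)*(4 + y) = (4 + y)*(4 + 2*y))
V = 24 (V = 3 + 21 = 24)
J(-2)*V = (16 + 2*(-2)² + 12*(-2))*24 = (16 + 2*4 - 24)*24 = (16 + 8 - 24)*24 = 0*24 = 0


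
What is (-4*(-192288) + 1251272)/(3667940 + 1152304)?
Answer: 505106/1205061 ≈ 0.41915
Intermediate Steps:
(-4*(-192288) + 1251272)/(3667940 + 1152304) = (769152 + 1251272)/4820244 = 2020424*(1/4820244) = 505106/1205061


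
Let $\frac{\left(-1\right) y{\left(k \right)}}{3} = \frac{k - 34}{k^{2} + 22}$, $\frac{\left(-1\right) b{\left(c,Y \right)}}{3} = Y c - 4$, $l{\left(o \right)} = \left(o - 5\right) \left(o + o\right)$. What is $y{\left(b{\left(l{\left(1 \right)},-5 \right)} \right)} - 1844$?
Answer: $- \frac{10774279}{5843} \approx -1844.0$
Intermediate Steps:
$l{\left(o \right)} = 2 o \left(-5 + o\right)$ ($l{\left(o \right)} = \left(-5 + o\right) 2 o = 2 o \left(-5 + o\right)$)
$b{\left(c,Y \right)} = 12 - 3 Y c$ ($b{\left(c,Y \right)} = - 3 \left(Y c - 4\right) = - 3 \left(-4 + Y c\right) = 12 - 3 Y c$)
$y{\left(k \right)} = - \frac{3 \left(-34 + k\right)}{22 + k^{2}}$ ($y{\left(k \right)} = - 3 \frac{k - 34}{k^{2} + 22} = - 3 \frac{-34 + k}{22 + k^{2}} = - \frac{3 \left(-34 + k\right)}{22 + k^{2}}$)
$y{\left(b{\left(l{\left(1 \right)},-5 \right)} \right)} - 1844 = \frac{3 \left(34 - \left(12 - - 15 \cdot 2 \cdot 1 \left(-5 + 1\right)\right)\right)}{22 + \left(12 - - 15 \cdot 2 \cdot 1 \left(-5 + 1\right)\right)^{2}} - 1844 = \frac{3 \left(34 - \left(12 - - 15 \cdot 2 \cdot 1 \left(-4\right)\right)\right)}{22 + \left(12 - - 15 \cdot 2 \cdot 1 \left(-4\right)\right)^{2}} - 1844 = \frac{3 \left(34 - \left(12 - \left(-15\right) \left(-8\right)\right)\right)}{22 + \left(12 - \left(-15\right) \left(-8\right)\right)^{2}} - 1844 = \frac{3 \left(34 - \left(12 - 120\right)\right)}{22 + \left(12 - 120\right)^{2}} - 1844 = \frac{3 \left(34 - -108\right)}{22 + \left(-108\right)^{2}} - 1844 = \frac{3 \left(34 + 108\right)}{22 + 11664} - 1844 = 3 \cdot \frac{1}{11686} \cdot 142 - 1844 = \frac{213}{5843} - 1844 = - \frac{10774279}{5843}$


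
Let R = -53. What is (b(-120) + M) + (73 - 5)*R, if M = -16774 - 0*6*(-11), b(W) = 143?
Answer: -20235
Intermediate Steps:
M = -16774 (M = -16774 - 0*(-11) = -16774 - 1*0 = -16774 + 0 = -16774)
(b(-120) + M) + (73 - 5)*R = (143 - 16774) + (73 - 5)*(-53) = -16631 + 68*(-53) = -16631 - 3604 = -20235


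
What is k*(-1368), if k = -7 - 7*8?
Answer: 86184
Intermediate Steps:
k = -63 (k = -7 - 56 = -63)
k*(-1368) = -63*(-1368) = 86184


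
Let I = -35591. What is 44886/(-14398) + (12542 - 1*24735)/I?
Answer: -710991406/256219609 ≈ -2.7749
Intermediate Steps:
44886/(-14398) + (12542 - 1*24735)/I = 44886/(-14398) + (12542 - 1*24735)/(-35591) = 44886*(-1/14398) + (12542 - 24735)*(-1/35591) = -22443/7199 - 12193*(-1/35591) = -22443/7199 + 12193/35591 = -710991406/256219609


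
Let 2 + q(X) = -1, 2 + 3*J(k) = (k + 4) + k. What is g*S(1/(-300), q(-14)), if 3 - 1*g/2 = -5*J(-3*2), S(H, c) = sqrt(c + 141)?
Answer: -82*sqrt(138)/3 ≈ -321.09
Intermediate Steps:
J(k) = 2/3 + 2*k/3 (J(k) = -2/3 + ((k + 4) + k)/3 = -2/3 + ((4 + k) + k)/3 = -2/3 + (4 + 2*k)/3 = -2/3 + (4/3 + 2*k/3) = 2/3 + 2*k/3)
q(X) = -3 (q(X) = -2 - 1 = -3)
S(H, c) = sqrt(141 + c)
g = -82/3 (g = 6 - (-10)*(2/3 + 2*(-3*2)/3) = 6 - (-10)*(2/3 + (2/3)*(-6)) = 6 - (-10)*(2/3 - 4) = 6 - (-10)*(-10)/3 = 6 - 2*50/3 = 6 - 100/3 = -82/3 ≈ -27.333)
g*S(1/(-300), q(-14)) = -82*sqrt(141 - 3)/3 = -82*sqrt(138)/3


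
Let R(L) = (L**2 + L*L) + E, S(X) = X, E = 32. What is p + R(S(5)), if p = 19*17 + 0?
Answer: 405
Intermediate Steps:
R(L) = 32 + 2*L**2 (R(L) = (L**2 + L*L) + 32 = (L**2 + L**2) + 32 = 2*L**2 + 32 = 32 + 2*L**2)
p = 323 (p = 323 + 0 = 323)
p + R(S(5)) = 323 + (32 + 2*5**2) = 323 + (32 + 2*25) = 323 + (32 + 50) = 323 + 82 = 405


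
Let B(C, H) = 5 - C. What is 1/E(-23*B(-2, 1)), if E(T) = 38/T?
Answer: -161/38 ≈ -4.2368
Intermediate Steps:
1/E(-23*B(-2, 1)) = 1/(38/((-23*(5 - 1*(-2))))) = 1/(38/((-23*(5 + 2)))) = 1/(38/((-23*7))) = 1/(38/(-161)) = 1/(38*(-1/161)) = 1/(-38/161) = -161/38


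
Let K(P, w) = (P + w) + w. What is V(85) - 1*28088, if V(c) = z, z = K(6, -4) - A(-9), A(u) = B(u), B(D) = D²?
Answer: -28171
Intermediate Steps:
K(P, w) = P + 2*w
A(u) = u²
z = -83 (z = (6 + 2*(-4)) - 1*(-9)² = (6 - 8) - 1*81 = -2 - 81 = -83)
V(c) = -83
V(85) - 1*28088 = -83 - 1*28088 = -83 - 28088 = -28171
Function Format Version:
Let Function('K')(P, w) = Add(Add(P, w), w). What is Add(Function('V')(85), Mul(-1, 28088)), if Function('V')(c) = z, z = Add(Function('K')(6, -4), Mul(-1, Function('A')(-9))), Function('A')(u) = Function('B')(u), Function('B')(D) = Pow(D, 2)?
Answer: -28171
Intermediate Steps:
Function('K')(P, w) = Add(P, Mul(2, w))
Function('A')(u) = Pow(u, 2)
z = -83 (z = Add(Add(6, Mul(2, -4)), Mul(-1, Pow(-9, 2))) = Add(Add(6, -8), Mul(-1, 81)) = Add(-2, -81) = -83)
Function('V')(c) = -83
Add(Function('V')(85), Mul(-1, 28088)) = Add(-83, Mul(-1, 28088)) = Add(-83, -28088) = -28171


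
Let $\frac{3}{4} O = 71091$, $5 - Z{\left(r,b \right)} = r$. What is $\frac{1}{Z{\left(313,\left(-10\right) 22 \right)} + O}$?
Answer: $\frac{1}{94480} \approx 1.0584 \cdot 10^{-5}$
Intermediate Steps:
$Z{\left(r,b \right)} = 5 - r$
$O = 94788$ ($O = \frac{4}{3} \cdot 71091 = 94788$)
$\frac{1}{Z{\left(313,\left(-10\right) 22 \right)} + O} = \frac{1}{\left(5 - 313\right) + 94788} = \frac{1}{-308 + 94788} = \frac{1}{94480}$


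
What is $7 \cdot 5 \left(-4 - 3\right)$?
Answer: $-245$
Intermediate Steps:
$7 \cdot 5 \left(-4 - 3\right) = 35 \left(-7\right) = -245$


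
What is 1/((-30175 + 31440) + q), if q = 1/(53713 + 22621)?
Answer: 76334/96562511 ≈ 0.00079051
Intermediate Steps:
q = 1/76334 ≈ 1.3100e-5
1/((-30175 + 31440) + q) = 1/((-30175 + 31440) + 1/76334) = 1/(1265 + 1/76334) = 1/(96562511/76334) = 76334/96562511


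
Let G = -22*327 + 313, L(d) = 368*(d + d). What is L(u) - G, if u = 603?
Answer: 450689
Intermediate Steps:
L(d) = 736*d (L(d) = 368*(2*d) = 736*d)
G = -6881 (G = -7194 + 313 = -6881)
L(u) - G = 736*603 - 1*(-6881) = 443808 + 6881 = 450689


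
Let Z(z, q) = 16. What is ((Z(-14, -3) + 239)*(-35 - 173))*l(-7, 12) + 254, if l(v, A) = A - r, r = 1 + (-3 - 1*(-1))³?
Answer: -1007506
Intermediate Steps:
r = -7 (r = 1 + (-3 + 1)³ = 1 + (-2)³ = 1 - 8 = -7)
l(v, A) = 7 + A (l(v, A) = A - 1*(-7) = A + 7 = 7 + A)
((Z(-14, -3) + 239)*(-35 - 173))*l(-7, 12) + 254 = ((16 + 239)*(-35 - 173))*(7 + 12) + 254 = (255*(-208))*19 + 254 = -53040*19 + 254 = -1007760 + 254 = -1007506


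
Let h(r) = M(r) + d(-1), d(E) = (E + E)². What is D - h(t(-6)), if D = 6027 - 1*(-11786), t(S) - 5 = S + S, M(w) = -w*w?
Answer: 17858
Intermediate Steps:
M(w) = -w²
d(E) = 4*E² (d(E) = (2*E)² = 4*E²)
t(S) = 5 + 2*S (t(S) = 5 + (S + S) = 5 + 2*S)
D = 17813 (D = 6027 + 11786 = 17813)
h(r) = 4 - r² (h(r) = -r² + 4*(-1)² = -r² + 4*1 = -r² + 4 = 4 - r²)
D - h(t(-6)) = 17813 - (4 - (5 + 2*(-6))²) = 17813 - (4 - (5 - 12)²) = 17813 - (4 - 1*(-7)²) = 17813 - (4 - 1*49) = 17813 - (4 - 49) = 17813 - 1*(-45) = 17813 + 45 = 17858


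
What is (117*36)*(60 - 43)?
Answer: 71604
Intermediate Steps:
(117*36)*(60 - 43) = 4212*17 = 71604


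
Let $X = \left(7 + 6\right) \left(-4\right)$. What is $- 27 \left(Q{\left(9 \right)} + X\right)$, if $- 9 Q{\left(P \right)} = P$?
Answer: $1431$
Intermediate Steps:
$Q{\left(P \right)} = - \frac{P}{9}$
$X = -52$ ($X = 13 \left(-4\right) = -52$)
$- 27 \left(Q{\left(9 \right)} + X\right) = - 27 \left(\left(- \frac{1}{9}\right) 9 - 52\right) = - 27 \left(-1 - 52\right) = \left(-27\right) \left(-53\right) = 1431$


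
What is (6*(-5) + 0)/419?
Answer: -30/419 ≈ -0.071599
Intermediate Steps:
(6*(-5) + 0)/419 = (-30 + 0)*(1/419) = -30*1/419 = -30/419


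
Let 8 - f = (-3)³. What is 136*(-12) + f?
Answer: -1597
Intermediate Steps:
f = 35 (f = 8 - 1*(-3)³ = 8 - 1*(-27) = 8 + 27 = 35)
136*(-12) + f = 136*(-12) + 35 = -1632 + 35 = -1597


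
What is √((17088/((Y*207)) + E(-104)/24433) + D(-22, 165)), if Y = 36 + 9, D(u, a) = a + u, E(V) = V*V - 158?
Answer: √92899257021388905/25288155 ≈ 12.053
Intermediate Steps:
E(V) = -158 + V² (E(V) = V² - 158 = -158 + V²)
Y = 45
√((17088/((Y*207)) + E(-104)/24433) + D(-22, 165)) = √((17088/((45*207)) + (-158 + (-104)²)/24433) + (165 - 22)) = √((17088/9315 + (-158 + 10816)*(1/24433)) + 143) = √((17088*(1/9315) + 10658*(1/24433)) + 143) = √((5696/3105 + 10658/24433) + 143) = √(172263458/75864465 + 143) = √(11020881953/75864465) = √92899257021388905/25288155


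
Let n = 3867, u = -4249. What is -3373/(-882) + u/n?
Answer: 3098591/1136898 ≈ 2.7255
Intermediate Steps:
-3373/(-882) + u/n = -3373/(-882) - 4249/3867 = -3373*(-1/882) - 4249*1/3867 = 3373/882 - 4249/3867 = 3098591/1136898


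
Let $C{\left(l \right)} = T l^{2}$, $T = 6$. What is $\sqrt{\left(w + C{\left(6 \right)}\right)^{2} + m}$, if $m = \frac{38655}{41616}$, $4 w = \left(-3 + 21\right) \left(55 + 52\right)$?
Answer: $\frac{\sqrt{2249609195}}{68} \approx 697.5$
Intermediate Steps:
$w = \frac{963}{2}$ ($w = \frac{\left(-3 + 21\right) \left(55 + 52\right)}{4} = \frac{18 \cdot 107}{4} = \frac{1}{4} \cdot 1926 = \frac{963}{2} \approx 481.5$)
$m = \frac{4295}{4624}$ ($m = 38655 \cdot \frac{1}{41616} = \frac{4295}{4624} \approx 0.92885$)
$C{\left(l \right)} = 6 l^{2}$
$\sqrt{\left(w + C{\left(6 \right)}\right)^{2} + m} = \sqrt{\left(\frac{963}{2} + 6 \cdot 6^{2}\right)^{2} + \frac{4295}{4624}} = \sqrt{\left(\frac{963}{2} + 6 \cdot 36\right)^{2} + \frac{4295}{4624}} = \sqrt{\left(\frac{963}{2} + 216\right)^{2} + \frac{4295}{4624}} = \sqrt{\left(\frac{1395}{2}\right)^{2} + \frac{4295}{4624}} = \sqrt{\frac{1946025}{4} + \frac{4295}{4624}} = \sqrt{\frac{2249609195}{4624}} = \frac{\sqrt{2249609195}}{68}$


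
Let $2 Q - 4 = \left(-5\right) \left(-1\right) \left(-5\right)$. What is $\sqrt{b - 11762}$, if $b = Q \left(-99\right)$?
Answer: $\frac{i \sqrt{42890}}{2} \approx 103.55 i$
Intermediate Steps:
$Q = - \frac{21}{2}$ ($Q = 2 + \frac{\left(-5\right) \left(-1\right) \left(-5\right)}{2} = 2 + \frac{5 \left(-5\right)}{2} = 2 + \frac{1}{2} \left(-25\right) = 2 - \frac{25}{2} = - \frac{21}{2} \approx -10.5$)
$b = \frac{2079}{2}$ ($b = \left(- \frac{21}{2}\right) \left(-99\right) = \frac{2079}{2} \approx 1039.5$)
$\sqrt{b - 11762} = \sqrt{\frac{2079}{2} - 11762} = \sqrt{- \frac{21445}{2}} = \frac{i \sqrt{42890}}{2}$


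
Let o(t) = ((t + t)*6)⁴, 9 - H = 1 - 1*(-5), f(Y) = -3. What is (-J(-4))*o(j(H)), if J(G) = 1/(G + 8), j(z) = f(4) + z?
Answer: 0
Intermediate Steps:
H = 3 (H = 9 - (1 - 1*(-5)) = 9 - (1 + 5) = 9 - 1*6 = 9 - 6 = 3)
j(z) = -3 + z
J(G) = 1/(8 + G)
o(t) = 20736*t⁴ (o(t) = ((2*t)*6)⁴ = (12*t)⁴ = 20736*t⁴)
(-J(-4))*o(j(H)) = (-1/(8 - 4))*(20736*(-3 + 3)⁴) = (-1/4)*(20736*0⁴) = (-1*¼)*(20736*0) = -¼*0 = 0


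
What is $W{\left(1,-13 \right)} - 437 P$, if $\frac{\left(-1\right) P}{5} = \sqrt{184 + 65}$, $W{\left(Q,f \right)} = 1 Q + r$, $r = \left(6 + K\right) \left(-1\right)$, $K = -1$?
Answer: $-4 + 2185 \sqrt{249} \approx 34475.0$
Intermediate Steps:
$r = -5$ ($r = \left(6 - 1\right) \left(-1\right) = 5 \left(-1\right) = -5$)
$W{\left(Q,f \right)} = -5 + Q$ ($W{\left(Q,f \right)} = 1 Q - 5 = Q - 5 = -5 + Q$)
$P = - 5 \sqrt{249}$ ($P = - 5 \sqrt{184 + 65} = - 5 \sqrt{249} \approx -78.899$)
$W{\left(1,-13 \right)} - 437 P = \left(-5 + 1\right) - 437 \left(- 5 \sqrt{249}\right) = -4 + 2185 \sqrt{249}$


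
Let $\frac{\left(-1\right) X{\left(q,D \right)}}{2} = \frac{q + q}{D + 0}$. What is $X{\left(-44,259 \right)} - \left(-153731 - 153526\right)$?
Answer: $\frac{79579739}{259} \approx 3.0726 \cdot 10^{5}$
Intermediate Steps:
$X{\left(q,D \right)} = - \frac{4 q}{D}$ ($X{\left(q,D \right)} = - 2 \frac{q + q}{D + 0} = - 2 \frac{2 q}{D} = - \frac{4 q}{D}$)
$X{\left(-44,259 \right)} - \left(-153731 - 153526\right) = \left(-4\right) \left(-44\right) \frac{1}{259} - \left(-153731 - 153526\right) = \left(-4\right) \left(-44\right) \frac{1}{259} - -307257 = \frac{176}{259} + 307257 = \frac{79579739}{259}$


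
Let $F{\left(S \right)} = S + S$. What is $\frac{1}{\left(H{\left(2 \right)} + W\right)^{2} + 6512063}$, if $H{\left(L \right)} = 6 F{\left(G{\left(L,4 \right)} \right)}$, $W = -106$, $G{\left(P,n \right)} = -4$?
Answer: $\frac{1}{6535779} \approx 1.53 \cdot 10^{-7}$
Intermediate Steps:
$F{\left(S \right)} = 2 S$
$H{\left(L \right)} = -48$ ($H{\left(L \right)} = 6 \cdot 2 \left(-4\right) = 6 \left(-8\right) = -48$)
$\frac{1}{\left(H{\left(2 \right)} + W\right)^{2} + 6512063} = \frac{1}{\left(-48 - 106\right)^{2} + 6512063} = \frac{1}{\left(-154\right)^{2} + 6512063} = \frac{1}{23716 + 6512063} = \frac{1}{6535779}$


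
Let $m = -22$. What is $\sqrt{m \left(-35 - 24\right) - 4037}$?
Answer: $i \sqrt{2739} \approx 52.335 i$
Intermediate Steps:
$\sqrt{m \left(-35 - 24\right) - 4037} = \sqrt{- 22 \left(-35 - 24\right) - 4037} = \sqrt{\left(-22\right) \left(-59\right) - 4037} = \sqrt{1298 - 4037} = \sqrt{-2739} = i \sqrt{2739}$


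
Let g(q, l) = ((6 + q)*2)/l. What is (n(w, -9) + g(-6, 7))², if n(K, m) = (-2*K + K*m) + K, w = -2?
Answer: 400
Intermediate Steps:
n(K, m) = -K + K*m
g(q, l) = (12 + 2*q)/l
(n(w, -9) + g(-6, 7))² = (-2*(-1 - 9) + 2*(6 - 6)/7)² = (-2*(-10) + 2*(⅐)*0)² = (20 + 0)² = 20² = 400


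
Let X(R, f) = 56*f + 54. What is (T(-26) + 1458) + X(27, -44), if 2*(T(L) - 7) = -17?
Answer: -1907/2 ≈ -953.50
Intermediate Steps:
X(R, f) = 54 + 56*f
T(L) = -3/2 (T(L) = 7 + (½)*(-17) = 7 - 17/2 = -3/2)
(T(-26) + 1458) + X(27, -44) = (-3/2 + 1458) + (54 + 56*(-44)) = 2913/2 + (54 - 2464) = 2913/2 - 2410 = -1907/2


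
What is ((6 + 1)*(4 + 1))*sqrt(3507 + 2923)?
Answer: 35*sqrt(6430) ≈ 2806.6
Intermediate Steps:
((6 + 1)*(4 + 1))*sqrt(3507 + 2923) = (7*5)*sqrt(6430) = 35*sqrt(6430)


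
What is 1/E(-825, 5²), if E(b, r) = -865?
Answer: -1/865 ≈ -0.0011561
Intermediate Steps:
1/E(-825, 5²) = 1/(-865) = -1/865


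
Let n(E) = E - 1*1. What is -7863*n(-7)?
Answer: 62904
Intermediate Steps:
n(E) = -1 + E (n(E) = E - 1 = -1 + E)
-7863*n(-7) = -7863*(-1 - 7) = -7863*(-8) = 62904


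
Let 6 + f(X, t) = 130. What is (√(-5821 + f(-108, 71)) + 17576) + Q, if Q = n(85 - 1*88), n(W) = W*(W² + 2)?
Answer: 17543 + 3*I*√633 ≈ 17543.0 + 75.479*I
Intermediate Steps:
n(W) = W*(2 + W²)
f(X, t) = 124 (f(X, t) = -6 + 130 = 124)
Q = -33 (Q = (85 - 1*88)*(2 + (85 - 1*88)²) = (85 - 88)*(2 + (85 - 88)²) = -3*(2 + (-3)²) = -3*(2 + 9) = -3*11 = -33)
(√(-5821 + f(-108, 71)) + 17576) + Q = (√(-5821 + 124) + 17576) - 33 = (√(-5697) + 17576) - 33 = (3*I*√633 + 17576) - 33 = (17576 + 3*I*√633) - 33 = 17543 + 3*I*√633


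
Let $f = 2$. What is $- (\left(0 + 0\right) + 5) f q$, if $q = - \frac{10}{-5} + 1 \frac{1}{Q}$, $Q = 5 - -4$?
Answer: $- \frac{190}{9} \approx -21.111$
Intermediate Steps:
$Q = 9$ ($Q = 5 + 4 = 9$)
$q = \frac{19}{9}$ ($q = - \frac{10}{-5} + 1 \cdot \frac{1}{9} = \left(-10\right) \left(- \frac{1}{5}\right) + 1 \cdot \frac{1}{9} = 2 + \frac{1}{9} = \frac{19}{9} \approx 2.1111$)
$- (\left(0 + 0\right) + 5) f q = - (\left(0 + 0\right) + 5) 2 \cdot \frac{19}{9} = - (0 + 5) 2 \cdot \frac{19}{9} = \left(-1\right) 5 \cdot 2 \cdot \frac{19}{9} = \left(-5\right) 2 \cdot \frac{19}{9} = \left(-10\right) \frac{19}{9} = - \frac{190}{9}$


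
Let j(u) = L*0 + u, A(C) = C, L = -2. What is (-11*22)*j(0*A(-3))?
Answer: 0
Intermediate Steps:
j(u) = u (j(u) = -2*0 + u = 0 + u = u)
(-11*22)*j(0*A(-3)) = (-11*22)*(0*(-3)) = -242*0 = 0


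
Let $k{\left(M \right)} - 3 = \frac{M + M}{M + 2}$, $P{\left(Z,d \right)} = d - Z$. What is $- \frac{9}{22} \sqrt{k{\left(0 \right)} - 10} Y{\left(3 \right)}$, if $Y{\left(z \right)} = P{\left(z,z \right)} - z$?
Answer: $\frac{27 i \sqrt{7}}{22} \approx 3.2471 i$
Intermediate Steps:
$k{\left(M \right)} = 3 + \frac{2 M}{2 + M}$ ($k{\left(M \right)} = 3 + \frac{M + M}{M + 2} = 3 + \frac{2 M}{2 + M}$)
$Y{\left(z \right)} = - z$ ($Y{\left(z \right)} = \left(z - z\right) - z = 0 - z = - z$)
$- \frac{9}{22} \sqrt{k{\left(0 \right)} - 10} Y{\left(3 \right)} = - \frac{9}{22} \sqrt{\frac{6 + 5 \cdot 0}{2 + 0} - 10} \left(\left(-1\right) 3\right) = \left(-9\right) \frac{1}{22} \sqrt{\frac{6 + 0}{2} - 10} \left(-3\right) = - \frac{9 \sqrt{\frac{1}{2} \cdot 6 - 10}}{22} \left(-3\right) = - \frac{9 \sqrt{3 - 10}}{22} \left(-3\right) = - \frac{9 \sqrt{-7}}{22} \left(-3\right) = - \frac{9 i \sqrt{7}}{22} \left(-3\right) = \frac{27 i \sqrt{7}}{22}$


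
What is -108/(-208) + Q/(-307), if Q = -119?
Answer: 14477/15964 ≈ 0.90685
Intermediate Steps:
-108/(-208) + Q/(-307) = -108/(-208) - 119/(-307) = -108*(-1/208) - 119*(-1/307) = 27/52 + 119/307 = 14477/15964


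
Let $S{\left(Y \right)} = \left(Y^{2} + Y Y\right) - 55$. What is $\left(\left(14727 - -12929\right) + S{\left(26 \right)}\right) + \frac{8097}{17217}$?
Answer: $\frac{166163966}{5739} \approx 28953.0$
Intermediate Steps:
$S{\left(Y \right)} = -55 + 2 Y^{2}$ ($S{\left(Y \right)} = \left(Y^{2} + Y^{2}\right) - 55 = 2 Y^{2} - 55 = -55 + 2 Y^{2}$)
$\left(\left(14727 - -12929\right) + S{\left(26 \right)}\right) + \frac{8097}{17217} = \left(\left(14727 - -12929\right) - \left(55 - 2 \cdot 26^{2}\right)\right) + \frac{8097}{17217} = \left(\left(14727 + 12929\right) + \left(-55 + 2 \cdot 676\right)\right) + 8097 \cdot \frac{1}{17217} = \left(27656 + \left(-55 + 1352\right)\right) + \frac{2699}{5739} = \left(27656 + 1297\right) + \frac{2699}{5739} = 28953 + \frac{2699}{5739} = \frac{166163966}{5739}$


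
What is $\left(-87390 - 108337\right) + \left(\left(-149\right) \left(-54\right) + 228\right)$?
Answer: $-187453$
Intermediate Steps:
$\left(-87390 - 108337\right) + \left(\left(-149\right) \left(-54\right) + 228\right) = -195727 + \left(8046 + 228\right) = -195727 + 8274 = -187453$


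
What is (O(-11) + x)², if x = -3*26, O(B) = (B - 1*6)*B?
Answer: 11881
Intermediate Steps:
O(B) = B*(-6 + B) (O(B) = (B - 6)*B = (-6 + B)*B = B*(-6 + B))
x = -78
(O(-11) + x)² = (-11*(-6 - 11) - 78)² = (-11*(-17) - 78)² = (187 - 78)² = 109² = 11881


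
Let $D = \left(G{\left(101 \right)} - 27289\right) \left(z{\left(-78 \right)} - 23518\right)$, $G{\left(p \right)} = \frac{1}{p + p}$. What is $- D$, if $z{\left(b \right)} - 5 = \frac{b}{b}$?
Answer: $- \frac{64803504012}{101} \approx -6.4162 \cdot 10^{8}$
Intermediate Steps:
$z{\left(b \right)} = 6$ ($z{\left(b \right)} = 5 + \frac{b}{b} = 5 + 1 = 6$)
$G{\left(p \right)} = \frac{1}{2 p}$
$D = \frac{64803504012}{101}$ ($D = \left(\frac{1}{2 \cdot 101} - 27289\right) \left(6 - 23518\right) = \left(\frac{1}{2} \cdot \frac{1}{101} - 27289\right) \left(-23512\right) = \left(\frac{1}{202} - 27289\right) \left(-23512\right) = \left(- \frac{5512377}{202}\right) \left(-23512\right) = \frac{64803504012}{101} \approx 6.4162 \cdot 10^{8}$)
$- D = \left(-1\right) \frac{64803504012}{101} = - \frac{64803504012}{101}$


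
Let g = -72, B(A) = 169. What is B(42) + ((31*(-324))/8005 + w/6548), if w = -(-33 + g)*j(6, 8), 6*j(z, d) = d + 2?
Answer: 8794061823/52416740 ≈ 167.77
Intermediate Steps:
j(z, d) = ⅓ + d/6 (j(z, d) = (d + 2)/6 = (2 + d)/6 = ⅓ + d/6)
w = 175 (w = -(-33 - 72)*(⅓ + (⅙)*8) = -(-105)*(⅓ + 4/3) = -(-105)*5/3 = -1*(-175) = 175)
B(42) + ((31*(-324))/8005 + w/6548) = 169 + ((31*(-324))/8005 + 175/6548) = 169 + (-10044*1/8005 + 175*(1/6548)) = 169 + (-10044/8005 + 175/6548) = 169 - 64367237/52416740 = 8794061823/52416740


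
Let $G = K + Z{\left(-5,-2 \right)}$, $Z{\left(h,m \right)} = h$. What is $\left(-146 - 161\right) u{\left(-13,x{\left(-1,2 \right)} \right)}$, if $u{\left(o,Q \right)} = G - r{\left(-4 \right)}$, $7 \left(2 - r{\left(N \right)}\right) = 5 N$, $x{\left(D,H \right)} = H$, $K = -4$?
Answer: $\frac{29779}{7} \approx 4254.1$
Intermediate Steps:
$r{\left(N \right)} = 2 - \frac{5 N}{7}$
$G = -9$ ($G = -4 - 5 = -9$)
$u{\left(o,Q \right)} = - \frac{97}{7}$ ($u{\left(o,Q \right)} = -9 - \left(2 - - \frac{20}{7}\right) = -9 - \left(2 + \frac{20}{7}\right) = -9 - \frac{34}{7} = - \frac{97}{7}$)
$\left(-146 - 161\right) u{\left(-13,x{\left(-1,2 \right)} \right)} = \left(-146 - 161\right) \left(- \frac{97}{7}\right) = \left(-307\right) \left(- \frac{97}{7}\right) = \frac{29779}{7}$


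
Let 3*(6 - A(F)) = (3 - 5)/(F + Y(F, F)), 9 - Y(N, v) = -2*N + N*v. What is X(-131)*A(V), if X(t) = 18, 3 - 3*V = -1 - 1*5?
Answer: 328/3 ≈ 109.33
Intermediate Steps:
V = 3 (V = 1 - (-1 - 1*5)/3 = 1 - (-1 - 5)/3 = 1 - ⅓*(-6) = 1 + 2 = 3)
Y(N, v) = 9 + 2*N - N*v (Y(N, v) = 9 - (-2*N + N*v) = 9 + (2*N - N*v) = 9 + 2*N - N*v)
A(F) = 6 + 2/(3*(9 - F² + 3*F)) (A(F) = 6 - (3 - 5)/(3*(F + (9 + 2*F - F*F))) = 6 - (-2)/(3*(F + (9 + 2*F - F²))) = 6 - (-2)/(3*(F + (9 - F² + 2*F))) = 6 - (-2)/(3*(9 - F² + 3*F)) = 6 + 2/(3*(9 - F² + 3*F)))
X(-131)*A(V) = 18*(2*(82 - 9*3² + 27*3)/(3*(9 - 1*3² + 3*3))) = 18*(2*(82 - 9*9 + 81)/(3*(9 - 1*9 + 9))) = 18*(2*(82 - 81 + 81)/(3*(9 - 9 + 9))) = 18*((⅔)*82/9) = 18*((⅔)*(⅑)*82) = 18*(164/27) = 328/3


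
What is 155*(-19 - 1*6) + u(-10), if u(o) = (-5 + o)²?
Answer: -3650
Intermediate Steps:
155*(-19 - 1*6) + u(-10) = 155*(-19 - 1*6) + (-5 - 10)² = 155*(-19 - 6) + (-15)² = 155*(-25) + 225 = -3875 + 225 = -3650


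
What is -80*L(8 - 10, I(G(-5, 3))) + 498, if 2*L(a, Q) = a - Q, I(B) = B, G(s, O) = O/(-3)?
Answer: 538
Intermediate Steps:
G(s, O) = -O/3 (G(s, O) = O*(-⅓) = -O/3)
L(a, Q) = a/2 - Q/2 (L(a, Q) = (a - Q)/2 = a/2 - Q/2)
-80*L(8 - 10, I(G(-5, 3))) + 498 = -80*((8 - 10)/2 - (-1)*3/6) + 498 = -80*((½)*(-2) - ½*(-1)) + 498 = -80*(-1 + ½) + 498 = -80*(-½) + 498 = 40 + 498 = 538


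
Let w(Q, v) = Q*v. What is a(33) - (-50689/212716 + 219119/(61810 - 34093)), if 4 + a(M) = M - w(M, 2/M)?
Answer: 113982762853/5895849372 ≈ 19.333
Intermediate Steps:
a(M) = -6 + M (a(M) = -4 + (M - M*2/M) = -4 + (M - 1*2) = -4 + (M - 2) = -4 + (-2 + M) = -6 + M)
a(33) - (-50689/212716 + 219119/(61810 - 34093)) = (-6 + 33) - (-50689/212716 + 219119/(61810 - 34093)) = 27 - (-50689*1/212716 + 219119/27717) = 27 - (-50689/212716 + 219119*(1/27717)) = 27 - (-50689/212716 + 219119/27717) = 27 - 1*45205170191/5895849372 = 27 - 45205170191/5895849372 = 113982762853/5895849372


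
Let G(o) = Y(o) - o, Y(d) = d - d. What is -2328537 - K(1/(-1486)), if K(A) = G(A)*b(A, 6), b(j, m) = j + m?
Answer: -5141866098167/2208196 ≈ -2.3285e+6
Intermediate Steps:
Y(d) = 0
G(o) = -o (G(o) = 0 - o = -o)
K(A) = -A*(6 + A) (K(A) = (-A)*(A + 6) = (-A)*(6 + A) = -A*(6 + A))
-2328537 - K(1/(-1486)) = -2328537 - (-1)*(6 + 1/(-1486))/(-1486) = -2328537 - (-1)*(-1)*(6 - 1/1486)/1486 = -2328537 - (-1)*(-1)*8915/(1486*1486) = -2328537 - 1*8915/2208196 = -2328537 - 8915/2208196 = -5141866098167/2208196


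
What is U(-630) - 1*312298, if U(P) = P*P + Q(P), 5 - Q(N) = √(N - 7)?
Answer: 84607 - 7*I*√13 ≈ 84607.0 - 25.239*I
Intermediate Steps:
Q(N) = 5 - √(-7 + N) (Q(N) = 5 - √(N - 7) = 5 - √(-7 + N))
U(P) = 5 + P² - √(-7 + P) (U(P) = P*P + (5 - √(-7 + P)) = P² + (5 - √(-7 + P)) = 5 + P² - √(-7 + P))
U(-630) - 1*312298 = (5 + (-630)² - √(-7 - 630)) - 1*312298 = (5 + 396900 - √(-637)) - 312298 = (5 + 396900 - 7*I*√13) - 312298 = (396905 - 7*I*√13) - 312298 = 84607 - 7*I*√13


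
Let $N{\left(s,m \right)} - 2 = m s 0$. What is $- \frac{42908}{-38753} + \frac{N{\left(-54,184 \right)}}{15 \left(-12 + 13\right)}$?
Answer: $\frac{721126}{581295} \approx 1.2406$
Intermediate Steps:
$N{\left(s,m \right)} = 2$ ($N{\left(s,m \right)} = 2 + m s 0 = 2 + 0 = 2$)
$- \frac{42908}{-38753} + \frac{N{\left(-54,184 \right)}}{15 \left(-12 + 13\right)} = - \frac{42908}{-38753} + \frac{2}{15 \left(-12 + 13\right)} = \left(-42908\right) \left(- \frac{1}{38753}\right) + \frac{2}{15 \cdot 1} = \frac{42908}{38753} + \frac{2}{15} = \frac{721126}{581295}$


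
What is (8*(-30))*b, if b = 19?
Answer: -4560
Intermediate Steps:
(8*(-30))*b = (8*(-30))*19 = -240*19 = -4560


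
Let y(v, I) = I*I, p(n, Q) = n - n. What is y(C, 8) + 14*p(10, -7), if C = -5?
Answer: 64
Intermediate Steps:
p(n, Q) = 0
y(v, I) = I²
y(C, 8) + 14*p(10, -7) = 8² + 14*0 = 64 + 0 = 64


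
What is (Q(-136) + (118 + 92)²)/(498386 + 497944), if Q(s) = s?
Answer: 21982/498165 ≈ 0.044126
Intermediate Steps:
(Q(-136) + (118 + 92)²)/(498386 + 497944) = (-136 + (118 + 92)²)/(498386 + 497944) = (-136 + 210²)/996330 = (-136 + 44100)*(1/996330) = 43964*(1/996330) = 21982/498165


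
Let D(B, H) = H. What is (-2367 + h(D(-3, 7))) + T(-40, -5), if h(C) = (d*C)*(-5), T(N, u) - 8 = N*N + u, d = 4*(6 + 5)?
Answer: -2304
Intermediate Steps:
d = 44 (d = 4*11 = 44)
T(N, u) = 8 + u + N² (T(N, u) = 8 + (N*N + u) = 8 + (N² + u) = 8 + (u + N²) = 8 + u + N²)
h(C) = -220*C (h(C) = (44*C)*(-5) = -220*C)
(-2367 + h(D(-3, 7))) + T(-40, -5) = (-2367 - 220*7) + (8 - 5 + (-40)²) = (-2367 - 1540) + (8 - 5 + 1600) = -3907 + 1603 = -2304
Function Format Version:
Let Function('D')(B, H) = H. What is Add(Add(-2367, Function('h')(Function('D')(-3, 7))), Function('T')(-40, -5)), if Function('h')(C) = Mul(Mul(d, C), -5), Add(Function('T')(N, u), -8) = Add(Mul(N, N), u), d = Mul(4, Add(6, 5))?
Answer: -2304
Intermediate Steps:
d = 44 (d = Mul(4, 11) = 44)
Function('T')(N, u) = Add(8, u, Pow(N, 2)) (Function('T')(N, u) = Add(8, Add(Mul(N, N), u)) = Add(8, Add(Pow(N, 2), u)) = Add(8, Add(u, Pow(N, 2))) = Add(8, u, Pow(N, 2)))
Function('h')(C) = Mul(-220, C) (Function('h')(C) = Mul(Mul(44, C), -5) = Mul(-220, C))
Add(Add(-2367, Function('h')(Function('D')(-3, 7))), Function('T')(-40, -5)) = Add(Add(-2367, Mul(-220, 7)), Add(8, -5, Pow(-40, 2))) = Add(Add(-2367, -1540), Add(8, -5, 1600)) = Add(-3907, 1603) = -2304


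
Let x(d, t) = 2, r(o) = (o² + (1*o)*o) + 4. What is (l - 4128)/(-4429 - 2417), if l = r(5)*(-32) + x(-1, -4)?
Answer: 2927/3423 ≈ 0.85510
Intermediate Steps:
r(o) = 4 + 2*o² (r(o) = (o² + o*o) + 4 = (o² + o²) + 4 = 2*o² + 4 = 4 + 2*o²)
l = -1726 (l = (4 + 2*5²)*(-32) + 2 = (4 + 2*25)*(-32) + 2 = (4 + 50)*(-32) + 2 = 54*(-32) + 2 = -1728 + 2 = -1726)
(l - 4128)/(-4429 - 2417) = (-1726 - 4128)/(-4429 - 2417) = -5854/(-6846) = -5854*(-1/6846) = 2927/3423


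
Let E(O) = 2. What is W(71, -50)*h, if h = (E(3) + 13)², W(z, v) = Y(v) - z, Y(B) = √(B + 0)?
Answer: -15975 + 1125*I*√2 ≈ -15975.0 + 1591.0*I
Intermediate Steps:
Y(B) = √B
W(z, v) = √v - z
h = 225 (h = (2 + 13)² = 15² = 225)
W(71, -50)*h = (√(-50) - 1*71)*225 = (5*I*√2 - 71)*225 = (-71 + 5*I*√2)*225 = -15975 + 1125*I*√2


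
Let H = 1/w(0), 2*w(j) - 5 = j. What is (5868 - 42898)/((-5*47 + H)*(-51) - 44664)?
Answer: 185150/163497 ≈ 1.1324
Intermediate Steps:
w(j) = 5/2 + j/2
H = ⅖ (H = 1/(5/2 + (½)*0) = 1/(5/2 + 0) = 1/(5/2) = ⅖ ≈ 0.40000)
(5868 - 42898)/((-5*47 + H)*(-51) - 44664) = (5868 - 42898)/((-5*47 + ⅖)*(-51) - 44664) = -37030/((-235 + ⅖)*(-51) - 44664) = -37030/(-1173/5*(-51) - 44664) = -37030/(59823/5 - 44664) = -37030/(-163497/5) = -37030*(-5/163497) = 185150/163497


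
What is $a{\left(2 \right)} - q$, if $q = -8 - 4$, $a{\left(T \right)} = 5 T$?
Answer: $22$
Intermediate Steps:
$q = -12$ ($q = -8 - 4 = -12$)
$a{\left(2 \right)} - q = 5 \cdot 2 - -12 = 10 + 12 = 22$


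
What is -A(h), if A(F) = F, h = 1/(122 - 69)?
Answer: -1/53 ≈ -0.018868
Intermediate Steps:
h = 1/53 ≈ 0.018868
-A(h) = -1*1/53 = -1/53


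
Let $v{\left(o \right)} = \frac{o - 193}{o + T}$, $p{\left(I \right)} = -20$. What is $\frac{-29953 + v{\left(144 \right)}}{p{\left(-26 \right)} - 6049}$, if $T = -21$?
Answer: $\frac{526324}{106641} \approx 4.9355$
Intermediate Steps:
$v{\left(o \right)} = \frac{-193 + o}{-21 + o}$ ($v{\left(o \right)} = \frac{o - 193}{o - 21} = \frac{-193 + o}{-21 + o}$)
$\frac{-29953 + v{\left(144 \right)}}{p{\left(-26 \right)} - 6049} = \frac{-29953 + \frac{-193 + 144}{-21 + 144}}{-20 - 6049} = \frac{-29953 + \frac{1}{123} \left(-49\right)}{-6069} = \left(-29953 + \frac{1}{123} \left(-49\right)\right) \left(- \frac{1}{6069}\right) = \left(-29953 - \frac{49}{123}\right) \left(- \frac{1}{6069}\right) = \left(- \frac{3684268}{123}\right) \left(- \frac{1}{6069}\right) = \frac{526324}{106641}$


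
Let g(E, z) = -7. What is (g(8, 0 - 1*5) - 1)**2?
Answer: 64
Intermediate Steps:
(g(8, 0 - 1*5) - 1)**2 = (-7 - 1)**2 = (-8)**2 = 64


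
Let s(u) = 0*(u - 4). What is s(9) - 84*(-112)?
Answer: 9408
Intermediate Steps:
s(u) = 0 (s(u) = 0*(-4 + u) = 0)
s(9) - 84*(-112) = 0 - 84*(-112) = 0 + 9408 = 9408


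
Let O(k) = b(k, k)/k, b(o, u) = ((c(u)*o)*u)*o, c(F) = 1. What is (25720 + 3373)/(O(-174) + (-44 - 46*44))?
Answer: 29093/28208 ≈ 1.0314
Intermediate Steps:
b(o, u) = u*o² (b(o, u) = ((1*o)*u)*o = (o*u)*o = u*o²)
O(k) = k² (O(k) = (k*k²)/k = k³/k = k²)
(25720 + 3373)/(O(-174) + (-44 - 46*44)) = (25720 + 3373)/((-174)² + (-44 - 46*44)) = 29093/(30276 + (-44 - 2024)) = 29093/(30276 - 2068) = 29093/28208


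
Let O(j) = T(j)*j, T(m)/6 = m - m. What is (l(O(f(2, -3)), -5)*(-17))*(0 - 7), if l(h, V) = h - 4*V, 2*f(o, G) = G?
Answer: 2380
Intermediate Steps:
f(o, G) = G/2
T(m) = 0 (T(m) = 6*(m - m) = 6*0 = 0)
O(j) = 0 (O(j) = 0*j = 0)
(l(O(f(2, -3)), -5)*(-17))*(0 - 7) = ((0 - 4*(-5))*(-17))*(0 - 7) = ((0 + 20)*(-17))*(-7) = (20*(-17))*(-7) = -340*(-7) = 2380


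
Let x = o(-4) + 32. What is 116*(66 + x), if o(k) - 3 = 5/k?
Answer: 11571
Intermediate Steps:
o(k) = 3 + 5/k
x = 135/4 (x = (3 + 5/(-4)) + 32 = (3 + 5*(-¼)) + 32 = (3 - 5/4) + 32 = 7/4 + 32 = 135/4 ≈ 33.750)
116*(66 + x) = 116*(66 + 135/4) = 116*(399/4) = 11571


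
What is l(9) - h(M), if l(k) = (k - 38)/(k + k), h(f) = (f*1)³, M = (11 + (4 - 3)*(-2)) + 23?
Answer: -589853/18 ≈ -32770.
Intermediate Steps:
M = 32 (M = (11 + 1*(-2)) + 23 = (11 - 2) + 23 = 9 + 23 = 32)
h(f) = f³
l(k) = (-38 + k)/(2*k) (l(k) = (-38 + k)/((2*k)) = (-38 + k)*(1/(2*k)) = (-38 + k)/(2*k))
l(9) - h(M) = (½)*(-38 + 9)/9 - 1*32³ = (½)*(⅑)*(-29) - 1*32768 = -29/18 - 32768 = -589853/18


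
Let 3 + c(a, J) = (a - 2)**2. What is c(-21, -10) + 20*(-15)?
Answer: 226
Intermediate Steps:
c(a, J) = -3 + (-2 + a)**2 (c(a, J) = -3 + (a - 2)**2 = -3 + (-2 + a)**2)
c(-21, -10) + 20*(-15) = (-3 + (-2 - 21)**2) + 20*(-15) = (-3 + (-23)**2) - 300 = (-3 + 529) - 300 = 526 - 300 = 226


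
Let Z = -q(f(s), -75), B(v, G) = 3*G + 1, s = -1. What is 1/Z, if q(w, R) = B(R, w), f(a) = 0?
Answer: -1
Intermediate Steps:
B(v, G) = 1 + 3*G
q(w, R) = 1 + 3*w
Z = -1 (Z = -(1 + 3*0) = -(1 + 0) = -1*1 = -1)
1/Z = 1/(-1) = -1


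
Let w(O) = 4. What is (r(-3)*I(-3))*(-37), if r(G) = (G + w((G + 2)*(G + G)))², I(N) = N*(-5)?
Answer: -555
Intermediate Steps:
I(N) = -5*N
r(G) = (4 + G)² (r(G) = (G + 4)² = (4 + G)²)
(r(-3)*I(-3))*(-37) = ((4 - 3)²*(-5*(-3)))*(-37) = (1²*15)*(-37) = (1*15)*(-37) = 15*(-37) = -555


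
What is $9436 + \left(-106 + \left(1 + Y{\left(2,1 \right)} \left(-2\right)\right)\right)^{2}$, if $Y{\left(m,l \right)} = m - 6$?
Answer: $18845$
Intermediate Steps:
$Y{\left(m,l \right)} = -6 + m$ ($Y{\left(m,l \right)} = m - 6 = -6 + m$)
$9436 + \left(-106 + \left(1 + Y{\left(2,1 \right)} \left(-2\right)\right)\right)^{2} = 9436 + \left(-106 + \left(1 + \left(-6 + 2\right) \left(-2\right)\right)\right)^{2} = 9436 + \left(-106 + \left(1 - -8\right)\right)^{2} = 9436 + \left(-106 + \left(1 + 8\right)\right)^{2} = 9436 + \left(-106 + 9\right)^{2} = 9436 + \left(-97\right)^{2} = 9436 + 9409 = 18845$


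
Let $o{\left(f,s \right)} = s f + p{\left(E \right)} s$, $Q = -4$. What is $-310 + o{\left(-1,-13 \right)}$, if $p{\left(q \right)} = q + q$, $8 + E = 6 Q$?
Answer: $535$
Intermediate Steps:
$E = -32$ ($E = -8 + 6 \left(-4\right) = -8 - 24 = -32$)
$p{\left(q \right)} = 2 q$
$o{\left(f,s \right)} = - 64 s + f s$ ($o{\left(f,s \right)} = s f + 2 \left(-32\right) s = f s - 64 s = - 64 s + f s$)
$-310 + o{\left(-1,-13 \right)} = -310 - 13 \left(-64 - 1\right) = -310 - -845 = -310 + 845 = 535$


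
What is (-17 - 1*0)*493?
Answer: -8381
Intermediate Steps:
(-17 - 1*0)*493 = (-17 + 0)*493 = -17*493 = -8381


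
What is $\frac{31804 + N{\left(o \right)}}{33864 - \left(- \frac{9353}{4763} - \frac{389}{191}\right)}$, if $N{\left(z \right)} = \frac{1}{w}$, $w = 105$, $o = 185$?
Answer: $\frac{3037981484593}{3235137941910} \approx 0.93906$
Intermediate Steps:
$N{\left(z \right)} = \frac{1}{105}$
$\frac{31804 + N{\left(o \right)}}{33864 - \left(- \frac{9353}{4763} - \frac{389}{191}\right)} = \frac{31804 + \frac{1}{105}}{33864 - \left(- \frac{9353}{4763} - \frac{389}{191}\right)} = \frac{3339421}{105 \left(33864 - - \frac{3639230}{909733}\right)} = \frac{3339421}{105 \left(33864 + \left(\frac{389}{191} + \frac{9353}{4763}\right)\right)} = \frac{3339421}{105 \left(33864 + \frac{3639230}{909733}\right)} = \frac{3339421}{105 \cdot \frac{30810837542}{909733}} = \frac{3339421}{105} \cdot \frac{909733}{30810837542} = \frac{3037981484593}{3235137941910}$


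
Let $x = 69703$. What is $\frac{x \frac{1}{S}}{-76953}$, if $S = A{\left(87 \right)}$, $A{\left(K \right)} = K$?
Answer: $- \frac{69703}{6694911} \approx -0.010411$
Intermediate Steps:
$S = 87$
$\frac{x \frac{1}{S}}{-76953} = \frac{69703 \cdot \frac{1}{87}}{-76953} = 69703 \cdot \frac{1}{87} \left(- \frac{1}{76953}\right) = \frac{69703}{87} \left(- \frac{1}{76953}\right) = - \frac{69703}{6694911}$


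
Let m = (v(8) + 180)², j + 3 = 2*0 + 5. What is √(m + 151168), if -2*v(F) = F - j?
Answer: 29*√217 ≈ 427.20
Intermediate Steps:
j = 2 (j = -3 + (2*0 + 5) = -3 + (0 + 5) = -3 + 5 = 2)
v(F) = 1 - F/2 (v(F) = -(F - 1*2)/2 = -(F - 2)/2 = -(-2 + F)/2 = 1 - F/2)
m = 31329 (m = ((1 - ½*8) + 180)² = ((1 - 4) + 180)² = (-3 + 180)² = 177² = 31329)
√(m + 151168) = √(31329 + 151168) = √182497 = 29*√217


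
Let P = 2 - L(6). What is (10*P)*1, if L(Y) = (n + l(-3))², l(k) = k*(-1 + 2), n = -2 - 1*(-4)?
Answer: 10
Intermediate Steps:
n = 2 (n = -2 + 4 = 2)
l(k) = k (l(k) = k*1 = k)
L(Y) = 1 (L(Y) = (2 - 3)² = (-1)² = 1)
P = 1 (P = 2 - 1*1 = 2 - 1 = 1)
(10*P)*1 = (10*1)*1 = 10*1 = 10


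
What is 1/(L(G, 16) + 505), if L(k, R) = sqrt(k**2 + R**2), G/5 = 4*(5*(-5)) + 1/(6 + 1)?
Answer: 24745/268656 - 7*sqrt(12227569)/268656 ≈ 0.00099548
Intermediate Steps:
G = -3495/7 (G = 5*(4*(5*(-5)) + 1/(6 + 1)) = 5*(4*(-25) + 1/7) = 5*(-100 + 1/7) = 5*(-699/7) = -3495/7 ≈ -499.29)
L(k, R) = sqrt(R**2 + k**2)
1/(L(G, 16) + 505) = 1/(sqrt(16**2 + (-3495/7)**2) + 505) = 1/(sqrt(256 + 12215025/49) + 505) = 1/(sqrt(12227569/49) + 505) = 1/(sqrt(12227569)/7 + 505) = 1/(505 + sqrt(12227569)/7)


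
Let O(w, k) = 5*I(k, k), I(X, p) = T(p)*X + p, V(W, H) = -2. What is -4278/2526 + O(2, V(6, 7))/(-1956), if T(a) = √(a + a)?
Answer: -695209/411738 + 5*I/489 ≈ -1.6885 + 0.010225*I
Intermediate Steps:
T(a) = √2*√a (T(a) = √(2*a) = √2*√a)
I(X, p) = p + X*√2*√p (I(X, p) = (√2*√p)*X + p = X*√2*√p + p = p + X*√2*√p)
O(w, k) = 5*k + 5*√2*k^(3/2) (O(w, k) = 5*(k + k*√2*√k) = 5*(k + √2*k^(3/2)) = 5*k + 5*√2*k^(3/2))
-4278/2526 + O(2, V(6, 7))/(-1956) = -4278/2526 + (5*(-2) + 5*√2*(-2)^(3/2))/(-1956) = -4278*1/2526 + (-10 + 5*√2*(-2*I*√2))*(-1/1956) = -713/421 + (-10 - 20*I)*(-1/1956) = -713/421 + (5/978 + 5*I/489) = -695209/411738 + 5*I/489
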